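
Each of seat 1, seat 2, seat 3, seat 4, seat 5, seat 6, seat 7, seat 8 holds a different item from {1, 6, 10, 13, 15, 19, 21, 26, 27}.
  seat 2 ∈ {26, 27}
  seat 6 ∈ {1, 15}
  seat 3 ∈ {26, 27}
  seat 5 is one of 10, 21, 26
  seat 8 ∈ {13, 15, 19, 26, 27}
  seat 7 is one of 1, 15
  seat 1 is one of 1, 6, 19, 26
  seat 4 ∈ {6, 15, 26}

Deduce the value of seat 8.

13

The 2 variables seat 2 and seat 3 are confined to {26, 27}, which locks those values in; drop them from seat 1, seat 4, seat 5, seat 8.
seat 6 and seat 7 share exactly the 2 values {1, 15}; by pigeonhole those values go to them, so strike 1, 15 from seat 1, seat 4, seat 8.
seat 4's domain is down to {6}, so seat 4 = 6. So seat 1 can't be 6.
seat 1 must be 19 (only option left). Eliminate 19 elsewhere: seat 8.
So seat 8 = 13.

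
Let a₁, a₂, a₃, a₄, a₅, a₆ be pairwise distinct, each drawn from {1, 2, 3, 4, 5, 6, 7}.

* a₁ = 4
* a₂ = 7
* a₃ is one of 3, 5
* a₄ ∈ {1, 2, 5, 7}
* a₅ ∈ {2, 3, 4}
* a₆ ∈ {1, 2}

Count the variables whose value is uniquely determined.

2

a₁'s domain is down to {4}, so a₁ = 4. Remove 4 from a₅.
That leaves a₂ = 7. So a₄ can't be 7.
Determined: a₁=4, a₂=7. The other variables each still have more than one consistent value. That makes 2.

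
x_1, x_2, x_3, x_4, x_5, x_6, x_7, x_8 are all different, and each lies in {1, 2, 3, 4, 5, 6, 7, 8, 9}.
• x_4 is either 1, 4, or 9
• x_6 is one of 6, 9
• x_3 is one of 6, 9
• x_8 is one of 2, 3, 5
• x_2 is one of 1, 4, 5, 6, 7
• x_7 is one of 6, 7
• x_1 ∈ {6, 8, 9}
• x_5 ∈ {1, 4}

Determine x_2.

x_3 and x_6 between them cover only {6, 9} — a naked pair. Remove those values from x_1, x_2, x_4, x_7.
x_1 has just one choice, so x_1 = 8.
x_7 must be 7 (only option left). Eliminate 7 elsewhere: x_2.
x_4 and x_5 between them cover only {1, 4} — a naked pair. Remove those values from x_2.
So x_2 = 5.

5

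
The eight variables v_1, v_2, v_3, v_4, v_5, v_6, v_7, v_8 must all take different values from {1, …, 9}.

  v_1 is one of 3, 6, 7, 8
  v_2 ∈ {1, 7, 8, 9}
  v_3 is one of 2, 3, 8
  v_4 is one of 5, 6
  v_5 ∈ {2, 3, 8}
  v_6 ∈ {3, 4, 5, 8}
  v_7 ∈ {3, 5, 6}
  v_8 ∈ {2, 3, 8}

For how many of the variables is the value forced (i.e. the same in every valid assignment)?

v_3, v_5, v_8 between them cover only {2, 3, 8} — a naked triple. Remove those values from v_1, v_2, v_6, v_7.
v_4 and v_7 between them cover only {5, 6} — a naked pair. Remove those values from v_1, v_6.
v_1 must be 7 (only option left). So v_2 can't be 7.
That leaves v_6 = 4.
Determined: v_1=7, v_6=4. The other variables each still have more than one consistent value. That makes 2.

2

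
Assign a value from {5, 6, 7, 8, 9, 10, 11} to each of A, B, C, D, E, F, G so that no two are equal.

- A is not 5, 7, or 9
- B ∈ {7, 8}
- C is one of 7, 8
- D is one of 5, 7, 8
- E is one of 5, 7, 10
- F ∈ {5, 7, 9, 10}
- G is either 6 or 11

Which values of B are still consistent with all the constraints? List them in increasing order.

7, 8

Among the 7 variables, 9 fits only F (and all 7 values in {5, 6, 7, 8, 9, 10, 11} must be used), so F = 9.
B and C share exactly the 2 values {7, 8}; by pigeonhole those values go to them, so strike 7, 8 from A, D, E.
That leaves D = 5. Strike 5 from E.
E has just one choice, so E = 10. Strike 10 from A.
No further eliminations apply; B can still be any of 7, 8.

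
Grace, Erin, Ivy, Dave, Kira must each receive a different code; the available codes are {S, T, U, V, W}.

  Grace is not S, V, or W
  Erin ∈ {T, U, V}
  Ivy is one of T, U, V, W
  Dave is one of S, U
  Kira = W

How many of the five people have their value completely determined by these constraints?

2

Kira has just one choice, so Kira = W. So Ivy can't be W.
Among the 4 still-open variables, S fits only Dave (and all 4 values in {S, T, U, V} must be used), so Dave = S.
Determined: Dave=S, Kira=W. The other people each still have more than one consistent value. That makes 2.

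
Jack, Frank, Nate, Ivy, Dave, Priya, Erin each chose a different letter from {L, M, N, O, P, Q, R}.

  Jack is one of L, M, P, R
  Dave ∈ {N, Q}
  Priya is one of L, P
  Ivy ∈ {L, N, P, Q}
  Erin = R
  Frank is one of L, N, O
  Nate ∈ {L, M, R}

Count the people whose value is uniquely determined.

Erin's domain is down to {R}, so Erin = R. Remove R from Jack, Nate.
Among the 6 still-open variables, O fits only Frank (and all 6 values in {L, M, N, O, P, Q} must be used), so Frank = O.
Jack, Nate, Priya share exactly the 3 values {L, M, P}; by pigeonhole those values go to them, so strike L, M, P from Ivy.
Determined: Frank=O, Erin=R. The other people each still have more than one consistent value. That makes 2.

2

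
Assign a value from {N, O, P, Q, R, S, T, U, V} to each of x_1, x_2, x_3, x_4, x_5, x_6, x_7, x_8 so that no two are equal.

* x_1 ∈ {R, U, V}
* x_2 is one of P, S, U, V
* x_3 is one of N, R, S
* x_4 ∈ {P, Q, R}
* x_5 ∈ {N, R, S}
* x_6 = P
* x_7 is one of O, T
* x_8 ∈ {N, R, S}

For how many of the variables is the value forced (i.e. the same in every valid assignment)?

2

x_6 has just one choice, so x_6 = P. Strike P from x_2, x_4.
x_3, x_5, x_8 between them cover only {N, R, S} — a naked triple. Remove those values from x_1, x_2, x_4.
x_4 has just one choice, so x_4 = Q.
Determined: x_4=Q, x_6=P. The other variables each still have more than one consistent value. That makes 2.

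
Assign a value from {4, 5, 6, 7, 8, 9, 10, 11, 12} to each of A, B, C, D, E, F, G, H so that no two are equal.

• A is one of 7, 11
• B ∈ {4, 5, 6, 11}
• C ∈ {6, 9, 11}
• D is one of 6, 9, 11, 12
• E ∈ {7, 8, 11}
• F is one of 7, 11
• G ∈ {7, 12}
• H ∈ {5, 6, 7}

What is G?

Among the 8 variables, 4 fits only B (and all 8 values in {4, 5, 6, 7, 8, 9, 11, 12} must be used), so B = 4.
Among the 7 still-open variables, 5 fits only H (and all 7 values in {5, 6, 7, 8, 9, 11, 12} must be used), so H = 5.
Among the 6 still-open variables, 8 fits only E (and all 6 values in {6, 7, 8, 9, 11, 12} must be used), so E = 8.
A and F share exactly the 2 values {7, 11}; by pigeonhole those values go to them, so strike 7, 11 from C, D, G.
So G = 12.

12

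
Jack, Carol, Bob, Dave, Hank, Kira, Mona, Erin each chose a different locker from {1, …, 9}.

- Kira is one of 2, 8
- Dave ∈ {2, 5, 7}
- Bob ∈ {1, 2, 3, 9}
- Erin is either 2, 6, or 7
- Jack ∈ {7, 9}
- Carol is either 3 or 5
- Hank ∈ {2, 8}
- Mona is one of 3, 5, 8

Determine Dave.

The 8 variables together cover exactly {1, 2, 3, 5, 6, 7, 8, 9} — 8 values for 8 variables — and 1 appears only in Bob's list, so Bob = 1.
The 7 still-open variables draw from only 7 values {2, 3, 5, 6, 7, 8, 9}, so each is used; only Erin can be 6, hence Erin = 6.
Among the 6 still-open variables, 9 fits only Jack (and all 6 values in {2, 3, 5, 7, 8, 9} must be used), so Jack = 9.
The 5 still-open variables together cover exactly {2, 3, 5, 7, 8} — 5 values for 5 variables — and 7 appears only in Dave's list, so Dave = 7.

7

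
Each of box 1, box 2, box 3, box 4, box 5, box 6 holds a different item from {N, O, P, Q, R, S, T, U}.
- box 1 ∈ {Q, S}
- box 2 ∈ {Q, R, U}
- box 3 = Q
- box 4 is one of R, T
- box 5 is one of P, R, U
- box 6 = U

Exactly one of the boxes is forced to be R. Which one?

box 2

box 3 must be Q (only option left). Strike Q from box 1, box 2.
box 6 must be U (only option left). Eliminate U elsewhere: box 2, box 5.
So R goes to box 2.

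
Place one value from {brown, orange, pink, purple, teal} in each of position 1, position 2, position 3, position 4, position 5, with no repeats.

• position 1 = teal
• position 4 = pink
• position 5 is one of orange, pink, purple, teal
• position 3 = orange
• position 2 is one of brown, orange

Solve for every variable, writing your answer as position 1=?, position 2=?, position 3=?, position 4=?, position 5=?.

position 1=teal, position 2=brown, position 3=orange, position 4=pink, position 5=purple

position 1 has just one choice, so position 1 = teal. Eliminate teal elsewhere: position 5.
position 3 has just one choice, so position 3 = orange. Remove orange from position 2, position 5.
position 4's domain is down to {pink}, so position 4 = pink. Remove pink from position 5.
position 5 must be purple (only option left).
position 2's domain is down to {brown}, so position 2 = brown.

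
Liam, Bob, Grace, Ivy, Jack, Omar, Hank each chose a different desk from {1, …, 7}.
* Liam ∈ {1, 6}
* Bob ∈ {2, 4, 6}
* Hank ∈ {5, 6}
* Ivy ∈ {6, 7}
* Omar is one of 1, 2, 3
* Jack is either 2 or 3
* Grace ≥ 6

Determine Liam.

1

The 7 variables draw from only 7 values {1, 2, 3, 4, 5, 6, 7}, so each is used; only Bob can be 4, hence Bob = 4.
The 6 still-open variables together cover exactly {1, 2, 3, 5, 6, 7} — 6 values for 6 variables — and 5 appears only in Hank's list, so Hank = 5.
Grace and Ivy between them cover only {6, 7} — a naked pair. Remove those values from Liam.
So Liam = 1.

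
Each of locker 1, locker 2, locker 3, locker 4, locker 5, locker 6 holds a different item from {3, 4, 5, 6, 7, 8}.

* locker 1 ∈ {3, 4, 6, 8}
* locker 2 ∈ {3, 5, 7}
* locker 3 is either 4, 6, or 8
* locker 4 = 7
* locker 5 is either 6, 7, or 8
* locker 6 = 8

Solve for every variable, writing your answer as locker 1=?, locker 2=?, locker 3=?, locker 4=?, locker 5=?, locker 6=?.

locker 1=3, locker 2=5, locker 3=4, locker 4=7, locker 5=6, locker 6=8

locker 4 must be 7 (only option left). So locker 2, locker 5 can't be 7.
locker 6 must be 8 (only option left). Remove 8 from locker 1, locker 3, locker 5.
locker 5 must be 6 (only option left). So locker 1, locker 3 can't be 6.
That leaves locker 3 = 4. So locker 1 can't be 4.
locker 1 must be 3 (only option left). So locker 2 can't be 3.
That leaves locker 2 = 5.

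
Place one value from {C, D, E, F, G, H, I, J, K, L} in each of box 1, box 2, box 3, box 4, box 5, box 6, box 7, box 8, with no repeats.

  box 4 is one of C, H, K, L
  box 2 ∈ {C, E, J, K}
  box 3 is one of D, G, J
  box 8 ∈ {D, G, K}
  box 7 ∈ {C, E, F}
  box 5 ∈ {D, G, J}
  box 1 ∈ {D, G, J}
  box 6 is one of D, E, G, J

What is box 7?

box 1, box 3, box 5 share exactly the 3 values {D, G, J}; by pigeonhole those values go to them, so strike D, G, J from box 2, box 6, box 8.
box 6 has just one choice, so box 6 = E. Remove E from box 2, box 7.
That leaves box 8 = K. So box 2, box 4 can't be K.
box 2 must be C (only option left). So box 4, box 7 can't be C.
So box 7 = F.

F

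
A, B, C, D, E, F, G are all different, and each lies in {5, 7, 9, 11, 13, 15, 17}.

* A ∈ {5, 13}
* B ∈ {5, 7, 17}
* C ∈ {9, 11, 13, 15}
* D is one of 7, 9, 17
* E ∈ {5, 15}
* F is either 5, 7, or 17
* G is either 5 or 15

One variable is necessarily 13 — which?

A

The 7 variables draw from only 7 values {5, 7, 9, 11, 13, 15, 17}, so each is used; only C can be 11, hence C = 11.
The 6 still-open variables together cover exactly {5, 7, 9, 13, 15, 17} — 6 values for 6 variables — and 9 appears only in D's list, so D = 9.
Among the 5 still-open variables, 13 fits only A (and all 5 values in {5, 7, 13, 15, 17} must be used), so A = 13.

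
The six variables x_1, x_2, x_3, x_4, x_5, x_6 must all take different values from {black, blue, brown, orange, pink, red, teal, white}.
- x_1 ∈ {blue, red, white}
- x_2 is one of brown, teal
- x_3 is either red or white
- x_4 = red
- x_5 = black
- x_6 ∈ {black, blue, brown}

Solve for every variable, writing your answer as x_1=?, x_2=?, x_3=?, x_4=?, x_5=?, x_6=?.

x_1=blue, x_2=teal, x_3=white, x_4=red, x_5=black, x_6=brown

x_4's domain is down to {red}, so x_4 = red. Eliminate red elsewhere: x_1, x_3.
x_5 has just one choice, so x_5 = black. So x_6 can't be black.
That leaves x_3 = white. So x_1 can't be white.
x_1 has just one choice, so x_1 = blue. So x_6 can't be blue.
x_6 must be brown (only option left). Remove brown from x_2.
x_2 must be teal (only option left).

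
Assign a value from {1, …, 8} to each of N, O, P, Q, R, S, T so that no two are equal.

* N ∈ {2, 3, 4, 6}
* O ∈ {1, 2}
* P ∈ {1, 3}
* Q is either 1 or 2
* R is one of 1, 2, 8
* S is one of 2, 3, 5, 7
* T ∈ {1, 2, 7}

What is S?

The 2 variables O and Q are confined to {1, 2}, which locks those values in; drop them from N, P, R, S, T.
That leaves P = 3. Eliminate 3 elsewhere: N, S.
R must be 8 (only option left).
T must be 7 (only option left). Eliminate 7 elsewhere: S.
So S = 5.

5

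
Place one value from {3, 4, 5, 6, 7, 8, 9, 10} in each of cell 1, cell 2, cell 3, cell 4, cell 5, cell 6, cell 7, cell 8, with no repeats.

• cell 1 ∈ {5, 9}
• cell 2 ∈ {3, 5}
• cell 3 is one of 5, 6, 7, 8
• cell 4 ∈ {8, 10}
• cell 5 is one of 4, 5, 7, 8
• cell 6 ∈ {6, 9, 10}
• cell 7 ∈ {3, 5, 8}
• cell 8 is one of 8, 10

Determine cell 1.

9

The 8 variables together cover exactly {3, 4, 5, 6, 7, 8, 9, 10} — 8 values for 8 variables — and 4 appears only in cell 5's list, so cell 5 = 4.
Among the 7 still-open variables, 7 fits only cell 3 (and all 7 values in {3, 5, 6, 7, 8, 9, 10} must be used), so cell 3 = 7.
The 6 still-open variables draw from only 6 values {3, 5, 6, 8, 9, 10}, so each is used; only cell 6 can be 6, hence cell 6 = 6.
Among the 5 still-open variables, 9 fits only cell 1 (and all 5 values in {3, 5, 8, 9, 10} must be used), so cell 1 = 9.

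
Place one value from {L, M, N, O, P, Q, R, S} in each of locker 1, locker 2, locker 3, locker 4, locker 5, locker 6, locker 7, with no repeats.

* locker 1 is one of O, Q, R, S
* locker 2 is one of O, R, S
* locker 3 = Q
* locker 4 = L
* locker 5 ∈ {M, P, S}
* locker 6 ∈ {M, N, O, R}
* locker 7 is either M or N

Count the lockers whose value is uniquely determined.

locker 3 must be Q (only option left). Remove Q from locker 1.
That leaves locker 4 = L.
Determined: locker 3=Q, locker 4=L. The other lockers each still have more than one consistent value. That makes 2.

2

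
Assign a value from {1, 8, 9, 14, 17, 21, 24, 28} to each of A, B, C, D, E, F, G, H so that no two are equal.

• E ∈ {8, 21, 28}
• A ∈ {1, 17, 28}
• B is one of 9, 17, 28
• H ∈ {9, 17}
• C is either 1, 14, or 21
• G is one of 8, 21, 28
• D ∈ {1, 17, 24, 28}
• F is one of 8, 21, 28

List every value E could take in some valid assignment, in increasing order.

8, 21, 28

The 8 variables together cover exactly {1, 8, 9, 14, 17, 21, 24, 28} — 8 values for 8 variables — and 14 appears only in C's list, so C = 14.
The 7 still-open variables draw from only 7 values {1, 8, 9, 17, 21, 24, 28}, so each is used; only D can be 24, hence D = 24.
Among the 6 still-open variables, 1 fits only A (and all 6 values in {1, 8, 9, 17, 21, 28} must be used), so A = 1.
The 3 variables E, F, G are confined to {8, 21, 28}, which locks those values in; drop them from B.
No further eliminations apply; E can still be any of 8, 21, 28.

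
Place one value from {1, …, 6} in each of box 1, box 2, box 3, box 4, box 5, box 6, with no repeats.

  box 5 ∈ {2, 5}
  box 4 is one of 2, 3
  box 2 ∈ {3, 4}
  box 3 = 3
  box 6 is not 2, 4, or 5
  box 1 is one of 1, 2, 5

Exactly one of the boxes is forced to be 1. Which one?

box 1

box 3 must be 3 (only option left). Strike 3 from box 2, box 4, box 6.
That leaves box 4 = 2. Strike 2 from box 1, box 5.
That leaves box 5 = 5. Strike 5 from box 1.
So 1 goes to box 1.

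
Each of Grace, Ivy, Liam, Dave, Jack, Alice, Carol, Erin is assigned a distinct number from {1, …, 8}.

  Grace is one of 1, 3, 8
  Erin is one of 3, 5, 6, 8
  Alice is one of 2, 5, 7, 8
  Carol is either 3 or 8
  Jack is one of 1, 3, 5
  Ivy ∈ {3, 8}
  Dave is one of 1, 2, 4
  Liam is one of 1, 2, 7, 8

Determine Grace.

The 8 variables together cover exactly {1, 2, 3, 4, 5, 6, 7, 8} — 8 values for 8 variables — and 4 appears only in Dave's list, so Dave = 4.
The 7 still-open variables draw from only 7 values {1, 2, 3, 5, 6, 7, 8}, so each is used; only Erin can be 6, hence Erin = 6.
Ivy and Carol share exactly the 2 values {3, 8}; by pigeonhole those values go to them, so strike 3, 8 from Grace, Liam, Jack, Alice.
So Grace = 1.

1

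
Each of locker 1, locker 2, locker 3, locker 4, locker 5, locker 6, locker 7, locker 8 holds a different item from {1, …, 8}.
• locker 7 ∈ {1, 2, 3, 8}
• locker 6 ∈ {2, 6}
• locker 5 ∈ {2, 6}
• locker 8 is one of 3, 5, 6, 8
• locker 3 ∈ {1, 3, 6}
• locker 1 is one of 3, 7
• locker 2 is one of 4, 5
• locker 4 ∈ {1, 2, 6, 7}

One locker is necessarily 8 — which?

locker 7

The 8 variables draw from only 8 values {1, 2, 3, 4, 5, 6, 7, 8}, so each is used; only locker 2 can be 4, hence locker 2 = 4.
Among the 7 still-open variables, 5 fits only locker 8 (and all 7 values in {1, 2, 3, 5, 6, 7, 8} must be used), so locker 8 = 5.
Among the 6 still-open variables, 8 fits only locker 7 (and all 6 values in {1, 2, 3, 6, 7, 8} must be used), so locker 7 = 8.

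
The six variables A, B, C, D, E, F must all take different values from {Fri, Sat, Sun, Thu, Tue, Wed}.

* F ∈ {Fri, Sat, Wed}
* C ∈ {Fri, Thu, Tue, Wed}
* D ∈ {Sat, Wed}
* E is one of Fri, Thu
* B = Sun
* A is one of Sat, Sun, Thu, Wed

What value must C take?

Tue

B has just one choice, so B = Sun. Remove Sun from A.
Among the 5 still-open variables, Tue fits only C (and all 5 values in {Fri, Sat, Thu, Tue, Wed} must be used), so C = Tue.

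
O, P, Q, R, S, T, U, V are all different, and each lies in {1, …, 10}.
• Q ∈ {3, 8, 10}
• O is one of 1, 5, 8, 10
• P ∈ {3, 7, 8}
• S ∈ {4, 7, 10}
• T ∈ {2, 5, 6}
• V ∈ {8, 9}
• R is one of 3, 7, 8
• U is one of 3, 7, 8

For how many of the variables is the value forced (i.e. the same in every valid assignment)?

P, R, U between them cover only {3, 7, 8} — a naked triple. Remove those values from O, Q, S, V.
Q has just one choice, so Q = 10. So O, S can't be 10.
S has just one choice, so S = 4.
V's domain is down to {9}, so V = 9.
Determined: Q=10, S=4, V=9. The other variables each still have more than one consistent value. That makes 3.

3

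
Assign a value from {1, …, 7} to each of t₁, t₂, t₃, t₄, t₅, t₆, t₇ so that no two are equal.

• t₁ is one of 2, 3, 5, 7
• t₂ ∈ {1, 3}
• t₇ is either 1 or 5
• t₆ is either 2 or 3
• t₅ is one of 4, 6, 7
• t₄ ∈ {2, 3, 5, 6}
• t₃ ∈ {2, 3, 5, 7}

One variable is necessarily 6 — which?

The 7 variables together cover exactly {1, 2, 3, 4, 5, 6, 7} — 7 values for 7 variables — and 4 appears only in t₅'s list, so t₅ = 4.
Among the 6 still-open variables, 6 fits only t₄ (and all 6 values in {1, 2, 3, 5, 6, 7} must be used), so t₄ = 6.

t₄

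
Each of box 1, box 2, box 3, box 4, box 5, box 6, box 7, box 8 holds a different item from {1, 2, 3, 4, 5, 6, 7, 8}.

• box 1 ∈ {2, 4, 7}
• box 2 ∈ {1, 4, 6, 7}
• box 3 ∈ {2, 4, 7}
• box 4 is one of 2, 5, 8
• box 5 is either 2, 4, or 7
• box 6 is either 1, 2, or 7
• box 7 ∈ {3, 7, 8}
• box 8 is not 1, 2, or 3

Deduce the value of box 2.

The 8 variables draw from only 8 values {1, 2, 3, 4, 5, 6, 7, 8}, so each is used; only box 7 can be 3, hence box 7 = 3.
box 1, box 3, box 5 between them cover only {2, 4, 7} — a naked triple. Remove those values from box 2, box 4, box 6, box 8.
box 6 has just one choice, so box 6 = 1. Eliminate 1 elsewhere: box 2.
So box 2 = 6.

6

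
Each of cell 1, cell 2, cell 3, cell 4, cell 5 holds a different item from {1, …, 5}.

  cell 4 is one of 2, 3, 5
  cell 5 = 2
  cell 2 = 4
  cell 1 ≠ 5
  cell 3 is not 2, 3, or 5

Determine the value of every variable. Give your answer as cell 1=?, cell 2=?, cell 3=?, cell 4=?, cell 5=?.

cell 1=3, cell 2=4, cell 3=1, cell 4=5, cell 5=2

cell 2 has just one choice, so cell 2 = 4. Strike 4 from cell 1, cell 3.
That leaves cell 3 = 1. So cell 1 can't be 1.
That leaves cell 5 = 2. So cell 1, cell 4 can't be 2.
cell 1's domain is down to {3}, so cell 1 = 3. Eliminate 3 elsewhere: cell 4.
cell 4 must be 5 (only option left).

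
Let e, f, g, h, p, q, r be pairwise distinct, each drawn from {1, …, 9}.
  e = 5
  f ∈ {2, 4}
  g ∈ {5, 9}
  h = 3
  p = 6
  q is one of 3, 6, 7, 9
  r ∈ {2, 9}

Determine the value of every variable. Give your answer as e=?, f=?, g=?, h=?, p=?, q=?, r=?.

e=5, f=4, g=9, h=3, p=6, q=7, r=2

e must be 5 (only option left). Remove 5 from g.
g has just one choice, so g = 9. Eliminate 9 elsewhere: q, r.
h must be 3 (only option left). Eliminate 3 elsewhere: q.
That leaves p = 6. So q can't be 6.
That leaves q = 7.
That leaves r = 2. So f can't be 2.
f must be 4 (only option left).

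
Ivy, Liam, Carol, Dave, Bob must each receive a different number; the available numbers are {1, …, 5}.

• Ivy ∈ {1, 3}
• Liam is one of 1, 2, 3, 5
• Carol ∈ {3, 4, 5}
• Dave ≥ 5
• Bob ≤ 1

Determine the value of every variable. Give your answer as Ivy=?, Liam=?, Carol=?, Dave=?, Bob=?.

Dave has just one choice, so Dave = 5. Strike 5 from Liam, Carol.
Bob has just one choice, so Bob = 1. Eliminate 1 elsewhere: Ivy, Liam.
That leaves Ivy = 3. Strike 3 from Liam, Carol.
Liam has just one choice, so Liam = 2.
Carol's domain is down to {4}, so Carol = 4.

Ivy=3, Liam=2, Carol=4, Dave=5, Bob=1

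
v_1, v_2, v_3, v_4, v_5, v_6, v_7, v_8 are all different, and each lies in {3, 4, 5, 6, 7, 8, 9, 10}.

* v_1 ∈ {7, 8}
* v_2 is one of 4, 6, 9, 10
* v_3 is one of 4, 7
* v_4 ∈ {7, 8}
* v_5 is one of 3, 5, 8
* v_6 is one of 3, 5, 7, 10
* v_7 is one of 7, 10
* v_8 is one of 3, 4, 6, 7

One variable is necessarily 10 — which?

v_7

The 8 variables together cover exactly {3, 4, 5, 6, 7, 8, 9, 10} — 8 values for 8 variables — and 9 appears only in v_2's list, so v_2 = 9.
The 7 still-open variables together cover exactly {3, 4, 5, 6, 7, 8, 10} — 7 values for 7 variables — and 6 appears only in v_8's list, so v_8 = 6.
The 6 still-open variables together cover exactly {3, 4, 5, 7, 8, 10} — 6 values for 6 variables — and 4 appears only in v_3's list, so v_3 = 4.
The 2 variables v_1 and v_4 are confined to {7, 8}, which locks those values in; drop them from v_5, v_6, v_7.
So 10 goes to v_7.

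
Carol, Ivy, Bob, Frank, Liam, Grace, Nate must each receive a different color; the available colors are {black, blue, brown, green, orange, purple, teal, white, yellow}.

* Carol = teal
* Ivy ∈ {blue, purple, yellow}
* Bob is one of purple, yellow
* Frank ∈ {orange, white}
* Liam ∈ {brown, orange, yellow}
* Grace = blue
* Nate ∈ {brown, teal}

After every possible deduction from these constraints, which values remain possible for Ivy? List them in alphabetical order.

Carol has just one choice, so Carol = teal. So Nate can't be teal.
Grace must be blue (only option left). So Ivy can't be blue.
Nate's domain is down to {brown}, so Nate = brown. Remove brown from Liam.
The 4 still-open variables draw from only 4 values {orange, purple, white, yellow}, so each is used; only Frank can be white, hence Frank = white.
Among the 3 still-open variables, orange fits only Liam (and all 3 values in {orange, purple, yellow} must be used), so Liam = orange.
No further eliminations apply; Ivy can still be any of purple, yellow.

purple, yellow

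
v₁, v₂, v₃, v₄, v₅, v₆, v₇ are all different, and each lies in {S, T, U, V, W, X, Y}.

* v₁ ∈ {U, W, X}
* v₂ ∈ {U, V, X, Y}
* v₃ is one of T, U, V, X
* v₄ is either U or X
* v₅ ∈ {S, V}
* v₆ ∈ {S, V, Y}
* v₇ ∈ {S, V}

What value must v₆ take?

The 7 variables draw from only 7 values {S, T, U, V, W, X, Y}, so each is used; only v₃ can be T, hence v₃ = T.
Among the 6 still-open variables, W fits only v₁ (and all 6 values in {S, U, V, W, X, Y} must be used), so v₁ = W.
v₅ and v₇ share exactly the 2 values {S, V}; by pigeonhole those values go to them, so strike S, V from v₂, v₆.
So v₆ = Y.

Y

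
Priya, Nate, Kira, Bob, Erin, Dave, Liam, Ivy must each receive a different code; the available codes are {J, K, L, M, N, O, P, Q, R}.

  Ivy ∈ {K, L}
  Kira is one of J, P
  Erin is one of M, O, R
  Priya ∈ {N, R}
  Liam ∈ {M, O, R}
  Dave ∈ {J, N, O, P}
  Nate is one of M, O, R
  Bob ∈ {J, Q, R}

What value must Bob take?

The 3 variables Nate, Erin, Liam are confined to {M, O, R}, which locks those values in; drop them from Priya, Bob, Dave.
Priya must be N (only option left). Remove N from Dave.
Kira and Dave share exactly the 2 values {J, P}; by pigeonhole those values go to them, so strike J, P from Bob.
So Bob = Q.

Q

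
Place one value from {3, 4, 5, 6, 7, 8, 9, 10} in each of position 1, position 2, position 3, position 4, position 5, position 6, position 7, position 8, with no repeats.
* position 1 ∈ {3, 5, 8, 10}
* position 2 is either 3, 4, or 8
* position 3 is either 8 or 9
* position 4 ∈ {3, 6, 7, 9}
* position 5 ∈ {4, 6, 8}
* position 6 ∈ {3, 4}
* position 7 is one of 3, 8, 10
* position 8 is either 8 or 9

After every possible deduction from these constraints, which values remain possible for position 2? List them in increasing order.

3, 4

The 8 variables together cover exactly {3, 4, 5, 6, 7, 8, 9, 10} — 8 values for 8 variables — and 5 appears only in position 1's list, so position 1 = 5.
The 7 still-open variables together cover exactly {3, 4, 6, 7, 8, 9, 10} — 7 values for 7 variables — and 7 appears only in position 4's list, so position 4 = 7.
The 6 still-open variables together cover exactly {3, 4, 6, 8, 9, 10} — 6 values for 6 variables — and 6 appears only in position 5's list, so position 5 = 6.
Among the 5 still-open variables, 10 fits only position 7 (and all 5 values in {3, 4, 8, 9, 10} must be used), so position 7 = 10.
The 2 variables position 3 and position 8 are confined to {8, 9}, which locks those values in; drop them from position 2.
No further eliminations apply; position 2 can still be any of 3, 4.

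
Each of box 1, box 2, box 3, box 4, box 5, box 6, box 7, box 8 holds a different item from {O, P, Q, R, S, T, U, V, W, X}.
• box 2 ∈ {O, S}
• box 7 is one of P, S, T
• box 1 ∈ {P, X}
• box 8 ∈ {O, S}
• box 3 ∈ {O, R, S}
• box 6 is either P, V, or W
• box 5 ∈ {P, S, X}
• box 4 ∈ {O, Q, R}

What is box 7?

box 2 and box 8 share exactly the 2 values {O, S}; by pigeonhole those values go to them, so strike O, S from box 3, box 4, box 5, box 7.
That leaves box 3 = R. Strike R from box 4.
box 4's domain is down to {Q}, so box 4 = Q.
box 1 and box 5 share exactly the 2 values {P, X}; by pigeonhole those values go to them, so strike P, X from box 6, box 7.
So box 7 = T.

T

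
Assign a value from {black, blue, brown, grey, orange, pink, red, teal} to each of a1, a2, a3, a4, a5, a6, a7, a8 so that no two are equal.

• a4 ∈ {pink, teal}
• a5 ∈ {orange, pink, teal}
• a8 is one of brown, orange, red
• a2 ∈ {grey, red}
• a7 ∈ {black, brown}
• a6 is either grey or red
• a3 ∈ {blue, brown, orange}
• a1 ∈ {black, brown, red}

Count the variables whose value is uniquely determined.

2

The 8 variables draw from only 8 values {black, blue, brown, grey, orange, pink, red, teal}, so each is used; only a3 can be blue, hence a3 = blue.
a2 and a6 between them cover only {grey, red} — a naked pair. Remove those values from a1, a8.
a1 and a7 between them cover only {black, brown} — a naked pair. Remove those values from a8.
a8's domain is down to {orange}, so a8 = orange. Eliminate orange elsewhere: a5.
Determined: a3=blue, a8=orange. The other variables each still have more than one consistent value. That makes 2.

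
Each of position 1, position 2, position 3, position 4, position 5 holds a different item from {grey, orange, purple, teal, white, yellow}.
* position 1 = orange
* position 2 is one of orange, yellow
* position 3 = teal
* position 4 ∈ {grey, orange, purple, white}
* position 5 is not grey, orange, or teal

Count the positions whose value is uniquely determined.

position 1's domain is down to {orange}, so position 1 = orange. Remove orange from position 2, position 4.
position 2's domain is down to {yellow}, so position 2 = yellow. Eliminate yellow elsewhere: position 5.
position 3's domain is down to {teal}, so position 3 = teal.
Determined: position 1=orange, position 2=yellow, position 3=teal. The other positions each still have more than one consistent value. That makes 3.

3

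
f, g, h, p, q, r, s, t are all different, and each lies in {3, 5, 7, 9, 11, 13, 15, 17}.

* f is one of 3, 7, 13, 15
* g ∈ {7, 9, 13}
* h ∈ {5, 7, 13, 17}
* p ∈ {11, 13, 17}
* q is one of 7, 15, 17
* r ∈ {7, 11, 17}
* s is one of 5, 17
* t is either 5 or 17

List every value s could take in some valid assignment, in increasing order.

5, 17

The 8 variables draw from only 8 values {3, 5, 7, 9, 11, 13, 15, 17}, so each is used; only f can be 3, hence f = 3.
Among the 7 still-open variables, 9 fits only g (and all 7 values in {5, 7, 9, 11, 13, 15, 17} must be used), so g = 9.
The 6 still-open variables draw from only 6 values {5, 7, 11, 13, 15, 17}, so each is used; only q can be 15, hence q = 15.
s and t share exactly the 2 values {5, 17}; by pigeonhole those values go to them, so strike 5, 17 from h, p, r.
No further eliminations apply; s can still be any of 5, 17.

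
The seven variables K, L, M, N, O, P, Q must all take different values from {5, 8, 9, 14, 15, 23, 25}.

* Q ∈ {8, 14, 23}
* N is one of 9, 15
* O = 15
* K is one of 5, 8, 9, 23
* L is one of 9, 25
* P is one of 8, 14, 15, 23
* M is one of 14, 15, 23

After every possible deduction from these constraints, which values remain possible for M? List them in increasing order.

O must be 15 (only option left). So M, N, P can't be 15.
That leaves N = 9. So K, L can't be 9.
That leaves L = 25.
The 4 still-open variables together cover exactly {5, 8, 14, 23} — 4 values for 4 variables — and 5 appears only in K's list, so K = 5.
No further eliminations apply; M can still be any of 14, 23.

14, 23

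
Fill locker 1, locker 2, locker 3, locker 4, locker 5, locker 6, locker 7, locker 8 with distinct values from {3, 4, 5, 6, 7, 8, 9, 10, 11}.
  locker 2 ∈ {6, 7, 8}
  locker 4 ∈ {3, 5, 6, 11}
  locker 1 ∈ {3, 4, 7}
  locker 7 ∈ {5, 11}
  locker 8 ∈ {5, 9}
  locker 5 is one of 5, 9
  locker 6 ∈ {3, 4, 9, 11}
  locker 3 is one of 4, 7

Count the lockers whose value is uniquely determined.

3

Among the 8 variables, 8 fits only locker 2 (and all 8 values in {3, 4, 5, 6, 7, 8, 9, 11} must be used), so locker 2 = 8.
The 7 still-open variables together cover exactly {3, 4, 5, 6, 7, 9, 11} — 7 values for 7 variables — and 6 appears only in locker 4's list, so locker 4 = 6.
locker 5 and locker 8 share exactly the 2 values {5, 9}; by pigeonhole those values go to them, so strike 5, 9 from locker 6, locker 7.
locker 7's domain is down to {11}, so locker 7 = 11. So locker 6 can't be 11.
Determined: locker 2=8, locker 4=6, locker 7=11. The other lockers each still have more than one consistent value. That makes 3.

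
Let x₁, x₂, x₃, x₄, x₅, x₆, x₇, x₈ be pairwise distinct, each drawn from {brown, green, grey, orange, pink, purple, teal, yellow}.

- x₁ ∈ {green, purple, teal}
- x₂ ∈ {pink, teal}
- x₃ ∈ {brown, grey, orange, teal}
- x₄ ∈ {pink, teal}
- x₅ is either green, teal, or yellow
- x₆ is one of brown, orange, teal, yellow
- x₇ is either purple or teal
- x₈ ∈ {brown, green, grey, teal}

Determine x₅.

yellow

x₂ and x₄ between them cover only {pink, teal} — a naked pair. Remove those values from x₁, x₃, x₅, x₆, x₇, x₈.
x₇'s domain is down to {purple}, so x₇ = purple. Remove purple from x₁.
x₁ must be green (only option left). Remove green from x₅, x₈.
So x₅ = yellow.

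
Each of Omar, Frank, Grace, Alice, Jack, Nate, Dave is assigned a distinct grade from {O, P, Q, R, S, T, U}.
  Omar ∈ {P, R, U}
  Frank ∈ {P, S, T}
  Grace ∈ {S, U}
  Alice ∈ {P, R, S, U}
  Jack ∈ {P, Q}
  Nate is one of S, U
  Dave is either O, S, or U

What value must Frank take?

T

The 7 variables together cover exactly {O, P, Q, R, S, T, U} — 7 values for 7 variables — and O appears only in Dave's list, so Dave = O.
Among the 6 still-open variables, Q fits only Jack (and all 6 values in {P, Q, R, S, T, U} must be used), so Jack = Q.
Among the 5 still-open variables, T fits only Frank (and all 5 values in {P, R, S, T, U} must be used), so Frank = T.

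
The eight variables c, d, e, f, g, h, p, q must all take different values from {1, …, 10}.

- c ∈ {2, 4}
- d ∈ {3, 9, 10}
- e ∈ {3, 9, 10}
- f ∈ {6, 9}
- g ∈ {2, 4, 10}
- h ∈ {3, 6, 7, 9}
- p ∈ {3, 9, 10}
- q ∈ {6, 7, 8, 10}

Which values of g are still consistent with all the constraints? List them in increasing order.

2, 4

The 8 variables together cover exactly {2, 3, 4, 6, 7, 8, 9, 10} — 8 values for 8 variables — and 8 appears only in q's list, so q = 8.
The 7 still-open variables draw from only 7 values {2, 3, 4, 6, 7, 9, 10}, so each is used; only h can be 7, hence h = 7.
The 6 still-open variables draw from only 6 values {2, 3, 4, 6, 9, 10}, so each is used; only f can be 6, hence f = 6.
d, e, p share exactly the 3 values {3, 9, 10}; by pigeonhole those values go to them, so strike 3, 9, 10 from g.
No further eliminations apply; g can still be any of 2, 4.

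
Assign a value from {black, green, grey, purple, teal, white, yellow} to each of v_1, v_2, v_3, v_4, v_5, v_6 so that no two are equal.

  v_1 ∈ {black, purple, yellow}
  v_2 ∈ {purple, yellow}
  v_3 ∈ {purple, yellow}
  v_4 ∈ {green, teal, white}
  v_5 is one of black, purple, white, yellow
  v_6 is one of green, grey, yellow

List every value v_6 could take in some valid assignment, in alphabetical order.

The 2 variables v_2 and v_3 are confined to {purple, yellow}, which locks those values in; drop them from v_1, v_5, v_6.
That leaves v_1 = black. Strike black from v_5.
That leaves v_5 = white. Remove white from v_4.
No further eliminations apply; v_6 can still be any of green, grey.

green, grey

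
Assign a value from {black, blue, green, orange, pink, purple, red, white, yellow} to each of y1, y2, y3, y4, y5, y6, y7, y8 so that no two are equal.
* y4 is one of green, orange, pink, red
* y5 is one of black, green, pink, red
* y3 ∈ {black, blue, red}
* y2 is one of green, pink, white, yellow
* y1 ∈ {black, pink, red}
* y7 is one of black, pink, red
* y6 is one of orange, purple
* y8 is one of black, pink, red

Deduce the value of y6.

The 3 variables y1, y7, y8 are confined to {black, pink, red}, which locks those values in; drop them from y2, y3, y4, y5.
y3 must be blue (only option left).
That leaves y5 = green. So y2, y4 can't be green.
y4 has just one choice, so y4 = orange. Strike orange from y6.
So y6 = purple.

purple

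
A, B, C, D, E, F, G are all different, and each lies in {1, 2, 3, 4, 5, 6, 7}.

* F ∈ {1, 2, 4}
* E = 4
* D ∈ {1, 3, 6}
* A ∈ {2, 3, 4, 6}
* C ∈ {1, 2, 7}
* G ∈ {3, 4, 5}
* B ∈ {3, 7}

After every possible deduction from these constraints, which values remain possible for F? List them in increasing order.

E has just one choice, so E = 4. Strike 4 from A, F, G.
Among the 6 still-open variables, 5 fits only G (and all 6 values in {1, 2, 3, 5, 6, 7} must be used), so G = 5.
No further eliminations apply; F can still be any of 1, 2.

1, 2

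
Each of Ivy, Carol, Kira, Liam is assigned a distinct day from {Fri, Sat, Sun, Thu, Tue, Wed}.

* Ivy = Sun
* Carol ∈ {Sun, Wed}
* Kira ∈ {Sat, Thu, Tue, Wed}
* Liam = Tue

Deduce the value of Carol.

Ivy has just one choice, so Ivy = Sun. Eliminate Sun elsewhere: Carol.
So Carol = Wed.

Wed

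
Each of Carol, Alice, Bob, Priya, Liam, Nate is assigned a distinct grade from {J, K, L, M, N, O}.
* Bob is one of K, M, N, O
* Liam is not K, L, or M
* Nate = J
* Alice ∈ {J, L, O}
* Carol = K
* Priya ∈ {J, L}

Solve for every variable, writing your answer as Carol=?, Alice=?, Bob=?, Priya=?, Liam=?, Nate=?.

Carol must be K (only option left). So Bob can't be K.
Nate must be J (only option left). Strike J from Alice, Priya, Liam.
Priya's domain is down to {L}, so Priya = L. Strike L from Alice.
Alice has just one choice, so Alice = O. Eliminate O elsewhere: Bob, Liam.
Liam has just one choice, so Liam = N. So Bob can't be N.
Bob's domain is down to {M}, so Bob = M.

Carol=K, Alice=O, Bob=M, Priya=L, Liam=N, Nate=J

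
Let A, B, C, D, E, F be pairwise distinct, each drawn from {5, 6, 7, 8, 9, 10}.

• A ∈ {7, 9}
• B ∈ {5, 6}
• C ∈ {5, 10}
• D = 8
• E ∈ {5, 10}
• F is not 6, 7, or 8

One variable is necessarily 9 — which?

F

D's domain is down to {8}, so D = 8.
Among the 5 still-open variables, 6 fits only B (and all 5 values in {5, 6, 7, 9, 10} must be used), so B = 6.
The 4 still-open variables draw from only 4 values {5, 7, 9, 10}, so each is used; only A can be 7, hence A = 7.
The 3 still-open variables draw from only 3 values {5, 9, 10}, so each is used; only F can be 9, hence F = 9.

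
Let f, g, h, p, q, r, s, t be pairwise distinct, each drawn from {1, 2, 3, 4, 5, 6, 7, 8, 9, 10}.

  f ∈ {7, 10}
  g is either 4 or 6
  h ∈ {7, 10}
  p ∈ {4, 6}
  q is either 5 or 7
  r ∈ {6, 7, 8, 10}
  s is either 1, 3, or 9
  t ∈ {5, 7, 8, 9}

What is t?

f and h between them cover only {7, 10} — a naked pair. Remove those values from q, r, t.
q must be 5 (only option left). Remove 5 from t.
g and p between them cover only {4, 6} — a naked pair. Remove those values from r.
That leaves r = 8. So t can't be 8.
So t = 9.

9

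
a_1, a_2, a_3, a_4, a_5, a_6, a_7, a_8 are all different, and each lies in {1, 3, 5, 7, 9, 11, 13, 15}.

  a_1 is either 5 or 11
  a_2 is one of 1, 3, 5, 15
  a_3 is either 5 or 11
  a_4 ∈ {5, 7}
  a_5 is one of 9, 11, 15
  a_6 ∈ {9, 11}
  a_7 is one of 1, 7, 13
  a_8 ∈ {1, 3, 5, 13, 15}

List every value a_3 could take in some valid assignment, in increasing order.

The 2 variables a_1 and a_3 are confined to {5, 11}, which locks those values in; drop them from a_2, a_4, a_5, a_6, a_8.
a_4 has just one choice, so a_4 = 7. Eliminate 7 elsewhere: a_7.
That leaves a_6 = 9. Strike 9 from a_5.
a_5 must be 15 (only option left). Eliminate 15 elsewhere: a_2, a_8.
No further eliminations apply; a_3 can still be any of 5, 11.

5, 11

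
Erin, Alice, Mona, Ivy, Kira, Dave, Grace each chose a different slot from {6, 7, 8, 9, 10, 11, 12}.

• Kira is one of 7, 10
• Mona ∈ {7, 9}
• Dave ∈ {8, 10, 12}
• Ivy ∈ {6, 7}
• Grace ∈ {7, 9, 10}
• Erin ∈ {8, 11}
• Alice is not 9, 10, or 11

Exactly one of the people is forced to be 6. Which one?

Ivy

The 7 variables draw from only 7 values {6, 7, 8, 9, 10, 11, 12}, so each is used; only Erin can be 11, hence Erin = 11.
The 3 variables Mona, Kira, Grace are confined to {7, 9, 10}, which locks those values in; drop them from Alice, Ivy, Dave.
So 6 goes to Ivy.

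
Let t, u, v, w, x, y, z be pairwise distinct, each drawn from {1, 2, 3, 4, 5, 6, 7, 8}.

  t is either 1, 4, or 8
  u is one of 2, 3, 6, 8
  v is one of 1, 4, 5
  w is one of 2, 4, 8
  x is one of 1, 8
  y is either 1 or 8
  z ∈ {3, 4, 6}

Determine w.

The 7 variables draw from only 7 values {1, 2, 3, 4, 5, 6, 8}, so each is used; only v can be 5, hence v = 5.
x and y between them cover only {1, 8} — a naked pair. Remove those values from t, u, w.
t must be 4 (only option left). So w, z can't be 4.
So w = 2.

2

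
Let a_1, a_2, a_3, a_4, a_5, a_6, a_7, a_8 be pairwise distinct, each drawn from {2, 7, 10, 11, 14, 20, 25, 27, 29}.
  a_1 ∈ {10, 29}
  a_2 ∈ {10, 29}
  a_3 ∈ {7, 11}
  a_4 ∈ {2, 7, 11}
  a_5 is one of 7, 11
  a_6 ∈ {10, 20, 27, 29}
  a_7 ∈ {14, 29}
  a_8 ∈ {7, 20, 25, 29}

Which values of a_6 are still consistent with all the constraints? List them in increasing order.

a_1 and a_2 between them cover only {10, 29} — a naked pair. Remove those values from a_6, a_7, a_8.
That leaves a_7 = 14.
a_3 and a_5 between them cover only {7, 11} — a naked pair. Remove those values from a_4, a_8.
That leaves a_4 = 2.
No further eliminations apply; a_6 can still be any of 20, 27.

20, 27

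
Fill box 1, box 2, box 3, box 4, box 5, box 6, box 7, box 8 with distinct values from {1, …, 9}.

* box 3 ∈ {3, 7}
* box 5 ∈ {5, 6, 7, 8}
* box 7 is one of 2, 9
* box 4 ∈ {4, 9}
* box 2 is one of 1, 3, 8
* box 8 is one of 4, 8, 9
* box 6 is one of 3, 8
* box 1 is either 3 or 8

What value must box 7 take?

box 1 and box 6 between them cover only {3, 8} — a naked pair. Remove those values from box 2, box 3, box 5, box 8.
box 2 has just one choice, so box 2 = 1.
box 3's domain is down to {7}, so box 3 = 7. Remove 7 from box 5.
box 4 and box 8 between them cover only {4, 9} — a naked pair. Remove those values from box 7.
So box 7 = 2.

2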